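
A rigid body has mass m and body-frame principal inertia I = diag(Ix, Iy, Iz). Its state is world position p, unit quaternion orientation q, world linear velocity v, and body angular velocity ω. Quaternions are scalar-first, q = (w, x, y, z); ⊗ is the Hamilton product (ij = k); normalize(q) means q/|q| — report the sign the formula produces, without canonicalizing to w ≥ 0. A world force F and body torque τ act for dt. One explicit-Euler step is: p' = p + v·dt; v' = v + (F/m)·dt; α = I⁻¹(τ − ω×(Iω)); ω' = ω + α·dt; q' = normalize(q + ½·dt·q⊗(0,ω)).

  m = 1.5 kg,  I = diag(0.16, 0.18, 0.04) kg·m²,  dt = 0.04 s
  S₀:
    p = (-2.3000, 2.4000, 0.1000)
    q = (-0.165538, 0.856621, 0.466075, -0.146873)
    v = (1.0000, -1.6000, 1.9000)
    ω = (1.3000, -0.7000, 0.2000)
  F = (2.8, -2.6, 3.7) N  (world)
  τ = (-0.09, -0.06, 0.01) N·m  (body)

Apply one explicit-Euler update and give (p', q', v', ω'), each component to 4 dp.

p' = (-2.2600, 2.3360, 0.1760)
q' = (-0.1806, 0.8517, 0.4609, -0.1716)
v' = (1.0747, -1.6693, 1.9987)
ω' = (1.2726, -0.7203, 0.2282)

angular accel α = (-0.6850, -0.5067, 0.7050)
new body rate ω' = (1.2726, -0.7203, 0.2282)
Hamilton product q⊗(0,ω) = (-0.7579802, -0.2247955, -0.2463825, -1.2386398)
q' = normalize(q + ½dt·q⊗(0,ω)) = (-0.1806, 0.8517, 0.4609, -0.1716)
a = F/m = (1.8667, -1.7333, 2.4667)
p + v·dt = (-2.2600, 2.3360, 0.1760)
v + (F/m)dt = (1.0747, -1.6693, 1.9987)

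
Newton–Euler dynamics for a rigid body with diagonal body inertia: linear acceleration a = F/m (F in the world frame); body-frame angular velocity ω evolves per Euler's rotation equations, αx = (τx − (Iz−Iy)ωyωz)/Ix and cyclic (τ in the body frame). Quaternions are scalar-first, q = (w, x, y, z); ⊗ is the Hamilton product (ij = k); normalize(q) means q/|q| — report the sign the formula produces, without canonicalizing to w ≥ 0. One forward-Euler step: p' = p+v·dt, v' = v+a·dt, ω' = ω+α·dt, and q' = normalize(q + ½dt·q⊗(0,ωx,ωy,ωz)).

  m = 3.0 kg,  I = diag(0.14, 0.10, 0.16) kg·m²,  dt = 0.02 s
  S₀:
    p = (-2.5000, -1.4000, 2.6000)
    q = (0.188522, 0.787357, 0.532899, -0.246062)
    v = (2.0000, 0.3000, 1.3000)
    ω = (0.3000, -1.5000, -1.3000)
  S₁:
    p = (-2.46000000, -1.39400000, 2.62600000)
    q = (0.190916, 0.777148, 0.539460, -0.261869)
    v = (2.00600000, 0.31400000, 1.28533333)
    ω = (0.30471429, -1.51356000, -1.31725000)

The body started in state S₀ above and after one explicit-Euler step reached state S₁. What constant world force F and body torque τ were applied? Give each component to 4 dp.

F = (0.9000, 2.1000, -2.2000)
τ = (0.1500, -0.0600, -0.1200)

rate change Δω = (0.00471429, -0.01356000, -0.01725000)
applied torque τ = (0.1500, -0.0600, -0.1200)
v₁ − v₀ = (0.00600000, 0.01400000, -0.01466667)
applied force F = (0.9000, 2.1000, -2.2000)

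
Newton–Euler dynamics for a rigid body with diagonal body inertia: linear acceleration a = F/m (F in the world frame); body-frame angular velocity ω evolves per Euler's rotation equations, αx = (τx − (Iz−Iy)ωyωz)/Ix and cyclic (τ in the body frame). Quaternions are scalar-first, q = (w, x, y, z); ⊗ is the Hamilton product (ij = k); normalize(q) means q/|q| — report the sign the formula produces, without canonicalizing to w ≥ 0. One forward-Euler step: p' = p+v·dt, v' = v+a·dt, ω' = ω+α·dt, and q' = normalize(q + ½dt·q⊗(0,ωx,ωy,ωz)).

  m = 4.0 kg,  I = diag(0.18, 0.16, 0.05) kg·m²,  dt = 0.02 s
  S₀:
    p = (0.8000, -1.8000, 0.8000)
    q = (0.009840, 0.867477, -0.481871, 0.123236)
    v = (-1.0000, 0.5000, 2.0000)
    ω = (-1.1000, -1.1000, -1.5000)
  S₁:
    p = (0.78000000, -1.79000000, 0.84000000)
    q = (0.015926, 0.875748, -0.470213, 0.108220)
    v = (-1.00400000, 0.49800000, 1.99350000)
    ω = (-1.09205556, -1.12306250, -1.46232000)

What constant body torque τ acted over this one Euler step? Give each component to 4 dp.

Δω = ω₁−ω₀ = (0.00794444, -0.02306250, 0.03768000)
ω₀×(Iω₀) = (-0.1815, 0.2145, -0.0242)
I·α + gyro = (-0.1100, 0.0300, 0.0700)

τ = (-0.1100, 0.0300, 0.0700)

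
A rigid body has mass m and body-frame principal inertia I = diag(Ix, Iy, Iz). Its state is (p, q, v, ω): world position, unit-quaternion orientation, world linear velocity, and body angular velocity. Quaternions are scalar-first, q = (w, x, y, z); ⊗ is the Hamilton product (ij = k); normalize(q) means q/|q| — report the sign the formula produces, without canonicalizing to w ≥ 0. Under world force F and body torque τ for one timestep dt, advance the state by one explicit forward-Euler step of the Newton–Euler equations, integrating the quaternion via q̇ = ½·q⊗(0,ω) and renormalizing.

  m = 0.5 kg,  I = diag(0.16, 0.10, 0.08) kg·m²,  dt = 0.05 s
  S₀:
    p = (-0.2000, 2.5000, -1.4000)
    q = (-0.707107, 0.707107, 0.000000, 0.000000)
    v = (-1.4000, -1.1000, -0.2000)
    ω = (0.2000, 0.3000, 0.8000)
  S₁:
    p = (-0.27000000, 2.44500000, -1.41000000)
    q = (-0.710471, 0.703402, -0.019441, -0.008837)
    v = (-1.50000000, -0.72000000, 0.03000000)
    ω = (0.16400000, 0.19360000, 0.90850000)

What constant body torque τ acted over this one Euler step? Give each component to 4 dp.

τ = (-0.1200, -0.2000, 0.1700)

Δω = ω₁−ω₀ = (-0.03600000, -0.10640000, 0.10850000)
gyro term ω₀×Iω₀ = (-0.0048, 0.0128, -0.0036)
applied torque τ = (-0.1200, -0.2000, 0.1700)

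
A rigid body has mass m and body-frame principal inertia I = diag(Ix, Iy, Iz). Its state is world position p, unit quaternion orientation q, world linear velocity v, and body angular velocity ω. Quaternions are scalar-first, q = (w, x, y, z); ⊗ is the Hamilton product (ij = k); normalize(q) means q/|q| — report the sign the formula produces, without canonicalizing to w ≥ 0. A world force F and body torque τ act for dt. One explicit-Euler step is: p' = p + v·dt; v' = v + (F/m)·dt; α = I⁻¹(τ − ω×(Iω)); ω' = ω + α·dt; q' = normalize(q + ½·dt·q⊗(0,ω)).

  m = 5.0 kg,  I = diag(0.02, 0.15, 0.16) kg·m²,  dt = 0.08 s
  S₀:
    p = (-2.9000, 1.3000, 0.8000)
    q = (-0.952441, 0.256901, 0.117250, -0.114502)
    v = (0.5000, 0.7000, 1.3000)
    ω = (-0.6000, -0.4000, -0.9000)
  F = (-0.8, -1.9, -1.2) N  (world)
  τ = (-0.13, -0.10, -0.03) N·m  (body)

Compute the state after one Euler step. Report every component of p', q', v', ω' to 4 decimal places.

new position p' = (-2.8600, 1.3560, 0.9040)
v + (F/m)dt = (0.4872, 0.6696, 1.2808)
α = I⁻¹(τ − ω×Iω) = (-6.6800, -0.1627, -0.3825)
ω + α·dt = (-1.1344, -0.4130, -0.9306)
q⊗(0,ω) = (0.0979888, 0.4201388, 0.6808885, 0.8247865)
updated quaternion q' = (-0.9475, 0.2734, 0.1443, -0.0814)

p' = (-2.8600, 1.3560, 0.9040)
q' = (-0.9475, 0.2734, 0.1443, -0.0814)
v' = (0.4872, 0.6696, 1.2808)
ω' = (-1.1344, -0.4130, -0.9306)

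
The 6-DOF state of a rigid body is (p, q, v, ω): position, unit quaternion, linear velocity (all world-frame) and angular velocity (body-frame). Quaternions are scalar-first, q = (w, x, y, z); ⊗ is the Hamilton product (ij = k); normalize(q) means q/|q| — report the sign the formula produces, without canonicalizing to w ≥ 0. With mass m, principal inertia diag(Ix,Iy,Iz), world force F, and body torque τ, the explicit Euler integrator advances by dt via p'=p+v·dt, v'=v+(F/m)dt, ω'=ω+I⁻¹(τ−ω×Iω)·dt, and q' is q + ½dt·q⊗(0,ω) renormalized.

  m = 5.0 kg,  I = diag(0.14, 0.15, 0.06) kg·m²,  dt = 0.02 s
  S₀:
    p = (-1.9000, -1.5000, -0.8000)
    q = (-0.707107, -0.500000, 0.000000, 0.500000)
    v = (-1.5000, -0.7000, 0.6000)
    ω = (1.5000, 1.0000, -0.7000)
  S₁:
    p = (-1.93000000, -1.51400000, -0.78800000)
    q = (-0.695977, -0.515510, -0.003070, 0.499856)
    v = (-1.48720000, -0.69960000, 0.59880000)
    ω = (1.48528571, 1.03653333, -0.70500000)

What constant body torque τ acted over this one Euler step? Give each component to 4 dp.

ω₁ − ω₀ = (-0.01471429, 0.03653333, -0.00500000)
precession coupling = (0.0630, -0.0840, 0.0150)
τ = I·(Δω/dt) + ω₀×(Iω₀) = (-0.0400, 0.1900, 0.0000)

τ = (-0.0400, 0.1900, 0.0000)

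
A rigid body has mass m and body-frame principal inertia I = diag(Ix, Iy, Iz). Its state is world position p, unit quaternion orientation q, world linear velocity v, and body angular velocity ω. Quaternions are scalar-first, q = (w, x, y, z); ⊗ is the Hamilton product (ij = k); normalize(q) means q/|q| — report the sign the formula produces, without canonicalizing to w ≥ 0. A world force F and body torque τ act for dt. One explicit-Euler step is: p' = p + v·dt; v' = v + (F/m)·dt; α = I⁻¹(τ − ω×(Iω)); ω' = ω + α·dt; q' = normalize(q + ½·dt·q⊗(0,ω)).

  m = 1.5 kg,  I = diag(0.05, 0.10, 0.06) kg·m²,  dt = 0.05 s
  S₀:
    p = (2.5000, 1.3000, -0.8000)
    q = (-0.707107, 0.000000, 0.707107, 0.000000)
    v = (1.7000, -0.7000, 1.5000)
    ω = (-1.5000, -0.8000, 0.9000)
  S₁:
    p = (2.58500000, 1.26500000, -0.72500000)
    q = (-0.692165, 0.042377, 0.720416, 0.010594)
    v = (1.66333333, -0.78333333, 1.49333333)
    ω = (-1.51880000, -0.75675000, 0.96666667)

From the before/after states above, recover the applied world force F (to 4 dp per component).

v₁ − v₀ = (-0.03666667, -0.08333333, -0.00666667)
F = m·Δv/dt = (-1.1000, -2.5000, -0.2000)

F = (-1.1000, -2.5000, -0.2000)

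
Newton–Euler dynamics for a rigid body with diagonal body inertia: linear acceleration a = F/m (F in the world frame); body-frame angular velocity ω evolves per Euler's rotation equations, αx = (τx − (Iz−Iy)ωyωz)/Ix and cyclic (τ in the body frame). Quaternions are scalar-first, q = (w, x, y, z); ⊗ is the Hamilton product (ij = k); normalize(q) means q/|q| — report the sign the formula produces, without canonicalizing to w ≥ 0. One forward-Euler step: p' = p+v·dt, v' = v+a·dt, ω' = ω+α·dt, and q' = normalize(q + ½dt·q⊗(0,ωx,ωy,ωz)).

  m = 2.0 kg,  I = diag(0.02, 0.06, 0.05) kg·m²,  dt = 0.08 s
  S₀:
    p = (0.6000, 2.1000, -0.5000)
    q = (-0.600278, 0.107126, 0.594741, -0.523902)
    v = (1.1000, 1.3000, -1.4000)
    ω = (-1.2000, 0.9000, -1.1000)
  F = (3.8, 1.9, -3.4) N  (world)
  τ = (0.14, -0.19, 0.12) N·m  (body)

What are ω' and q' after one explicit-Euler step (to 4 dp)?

gyro term ω×Iω = (0.0099, -0.0396, -0.0432)
(τ − ω×Iω)/I = (6.5050, -2.5067, 3.2640)
new body rate ω' = (-0.6796, 0.6995, -0.8389)
q⊗(0,ω) = (-0.9830079, 0.5376303, 0.2062708, 1.4704084)
updated quaternion q' = (-0.6378, 0.1283, 0.6013, -0.4638)

ω' = (-0.6796, 0.6995, -0.8389)
q' = (-0.6378, 0.1283, 0.6013, -0.4638)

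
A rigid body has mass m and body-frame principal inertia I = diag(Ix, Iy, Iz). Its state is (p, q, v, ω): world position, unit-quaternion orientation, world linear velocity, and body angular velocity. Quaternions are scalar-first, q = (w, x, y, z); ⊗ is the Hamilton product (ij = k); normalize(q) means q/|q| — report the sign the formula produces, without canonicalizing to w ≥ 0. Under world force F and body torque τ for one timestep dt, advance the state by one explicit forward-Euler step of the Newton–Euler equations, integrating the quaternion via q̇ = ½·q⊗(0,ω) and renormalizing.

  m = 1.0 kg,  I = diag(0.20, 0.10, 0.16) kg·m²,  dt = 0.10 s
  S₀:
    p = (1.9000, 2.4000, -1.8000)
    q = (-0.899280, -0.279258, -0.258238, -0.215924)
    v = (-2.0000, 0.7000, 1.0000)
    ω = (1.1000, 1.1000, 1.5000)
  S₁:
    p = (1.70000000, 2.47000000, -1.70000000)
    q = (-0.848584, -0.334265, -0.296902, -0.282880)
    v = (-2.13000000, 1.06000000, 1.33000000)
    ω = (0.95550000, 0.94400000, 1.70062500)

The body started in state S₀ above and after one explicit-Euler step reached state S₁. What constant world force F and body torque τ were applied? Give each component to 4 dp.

F = (-1.3000, 3.6000, 3.3000)
τ = (-0.1900, -0.0900, 0.2000)

ω₁ − ω₀ = (-0.14450000, -0.15600000, 0.20062500)
I·α + gyro = (-0.1900, -0.0900, 0.2000)
v₁ − v₀ = (-0.13000000, 0.36000000, 0.33000000)
F = m·Δv/dt = (-1.3000, 3.6000, 3.3000)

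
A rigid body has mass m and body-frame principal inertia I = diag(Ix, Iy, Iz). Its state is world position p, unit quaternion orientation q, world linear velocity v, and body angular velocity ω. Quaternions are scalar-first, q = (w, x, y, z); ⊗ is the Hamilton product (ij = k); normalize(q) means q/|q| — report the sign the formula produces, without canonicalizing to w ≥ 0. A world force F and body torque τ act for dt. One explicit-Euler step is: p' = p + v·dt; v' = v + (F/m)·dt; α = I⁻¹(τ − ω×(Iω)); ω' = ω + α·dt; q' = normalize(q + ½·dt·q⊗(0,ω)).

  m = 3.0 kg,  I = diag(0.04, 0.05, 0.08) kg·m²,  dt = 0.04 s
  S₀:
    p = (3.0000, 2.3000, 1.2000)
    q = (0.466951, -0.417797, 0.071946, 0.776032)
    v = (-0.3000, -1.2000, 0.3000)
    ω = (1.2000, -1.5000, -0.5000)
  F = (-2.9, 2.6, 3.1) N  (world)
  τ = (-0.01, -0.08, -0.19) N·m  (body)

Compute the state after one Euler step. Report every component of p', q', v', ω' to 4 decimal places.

p' = (2.9880, 2.2520, 1.2120)
q' = (0.4865, -0.3837, 0.0723, 0.7816)
v' = (-0.3387, -1.1653, 0.3413)
ω' = (1.1675, -1.5832, -0.5860)

gyro term ω×Iω = (0.0225, 0.0240, -0.0180)
angular accel α = (-0.8125, -2.0800, -2.1500)
ω + α·dt = (1.1675, -1.5832, -0.5860)
2q̇ = q⊗(0,ω) = (0.9972914, 1.6884162, 0.0219134, 0.3068848)
q + ½dt·q⊗(0,ω), renormalized = (0.4865, -0.3837, 0.0723, 0.7816)
p + v·dt = (2.9880, 2.2520, 1.2120)
new velocity v' = (-0.3387, -1.1653, 0.3413)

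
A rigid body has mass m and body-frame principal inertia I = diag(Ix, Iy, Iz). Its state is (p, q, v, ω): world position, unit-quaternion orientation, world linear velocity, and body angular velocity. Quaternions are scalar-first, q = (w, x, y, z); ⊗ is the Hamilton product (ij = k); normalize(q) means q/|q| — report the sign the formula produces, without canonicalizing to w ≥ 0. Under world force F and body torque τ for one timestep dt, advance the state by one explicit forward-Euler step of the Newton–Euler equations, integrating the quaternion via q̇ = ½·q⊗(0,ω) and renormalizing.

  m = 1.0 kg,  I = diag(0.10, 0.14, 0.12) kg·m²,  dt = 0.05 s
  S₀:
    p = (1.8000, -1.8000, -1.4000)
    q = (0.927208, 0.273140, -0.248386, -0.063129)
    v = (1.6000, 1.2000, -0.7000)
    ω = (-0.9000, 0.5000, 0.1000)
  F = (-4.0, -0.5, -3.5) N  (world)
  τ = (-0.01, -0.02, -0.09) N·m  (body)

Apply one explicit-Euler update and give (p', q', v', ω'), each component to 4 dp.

p' = (1.8800, -1.7400, -1.4350)
q' = (0.9363, 0.2524, -0.2360, -0.0630)
v' = (1.4000, 1.1750, -0.8750)
ω' = (-0.9045, 0.4922, 0.0700)

gyro term ω×Iω = (-0.0010, 0.0018, -0.0180)
α = I⁻¹(τ − ω×Iω) = (-0.0900, -0.1557, -0.6000)
ω' = ω + α·dt = (-0.9045, 0.4922, 0.0700)
Hamilton product q⊗(0,ω) = (0.3763319, -0.8277613, 0.4931061, 0.0057434)
q + ½dt·q⊗(0,ω), renormalized = (0.9363, 0.2524, -0.2360, -0.0630)
p + v·dt = (1.8800, -1.7400, -1.4350)
v + (F/m)dt = (1.4000, 1.1750, -0.8750)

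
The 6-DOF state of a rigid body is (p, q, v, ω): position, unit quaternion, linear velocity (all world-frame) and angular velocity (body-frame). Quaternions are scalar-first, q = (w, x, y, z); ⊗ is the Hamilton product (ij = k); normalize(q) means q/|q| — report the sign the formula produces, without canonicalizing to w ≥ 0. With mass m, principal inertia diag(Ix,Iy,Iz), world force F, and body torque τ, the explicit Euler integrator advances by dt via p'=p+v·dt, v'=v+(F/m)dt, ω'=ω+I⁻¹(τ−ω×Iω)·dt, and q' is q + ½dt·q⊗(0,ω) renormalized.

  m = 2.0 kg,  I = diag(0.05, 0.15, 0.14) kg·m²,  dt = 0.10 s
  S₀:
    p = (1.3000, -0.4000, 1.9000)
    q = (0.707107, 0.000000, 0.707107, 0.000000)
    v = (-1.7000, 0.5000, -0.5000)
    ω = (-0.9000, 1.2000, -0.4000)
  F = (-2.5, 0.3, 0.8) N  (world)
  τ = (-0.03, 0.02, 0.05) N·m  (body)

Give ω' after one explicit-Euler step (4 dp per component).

ω' = (-0.9696, 1.2349, -0.2871)

ω×(Iω) gyroscopic = (0.0048, -0.0324, -0.1080)
(τ − ω×Iω)/I = (-0.6960, 0.3493, 1.1286)
new body rate ω' = (-0.9696, 1.2349, -0.2871)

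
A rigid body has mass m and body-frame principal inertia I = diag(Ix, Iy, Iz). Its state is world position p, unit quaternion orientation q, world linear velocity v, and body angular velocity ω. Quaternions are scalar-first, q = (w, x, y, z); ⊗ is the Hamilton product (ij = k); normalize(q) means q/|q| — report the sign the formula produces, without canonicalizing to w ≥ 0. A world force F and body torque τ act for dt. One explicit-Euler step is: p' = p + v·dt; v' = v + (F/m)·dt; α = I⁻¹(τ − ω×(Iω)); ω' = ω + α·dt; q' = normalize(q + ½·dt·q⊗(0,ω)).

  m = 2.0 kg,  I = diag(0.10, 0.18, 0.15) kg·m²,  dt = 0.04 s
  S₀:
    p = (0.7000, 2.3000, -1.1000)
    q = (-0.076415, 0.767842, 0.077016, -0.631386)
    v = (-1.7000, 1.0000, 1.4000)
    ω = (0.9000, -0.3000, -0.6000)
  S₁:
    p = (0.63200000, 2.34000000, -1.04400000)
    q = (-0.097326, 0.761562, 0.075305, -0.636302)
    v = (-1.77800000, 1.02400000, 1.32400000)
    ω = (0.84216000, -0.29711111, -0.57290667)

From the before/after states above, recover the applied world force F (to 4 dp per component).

F = (-3.9000, 1.2000, -3.8000)

velocity change Δv = (-0.07800000, 0.02400000, -0.07600000)
F = m·Δv/dt = (-3.9000, 1.2000, -3.8000)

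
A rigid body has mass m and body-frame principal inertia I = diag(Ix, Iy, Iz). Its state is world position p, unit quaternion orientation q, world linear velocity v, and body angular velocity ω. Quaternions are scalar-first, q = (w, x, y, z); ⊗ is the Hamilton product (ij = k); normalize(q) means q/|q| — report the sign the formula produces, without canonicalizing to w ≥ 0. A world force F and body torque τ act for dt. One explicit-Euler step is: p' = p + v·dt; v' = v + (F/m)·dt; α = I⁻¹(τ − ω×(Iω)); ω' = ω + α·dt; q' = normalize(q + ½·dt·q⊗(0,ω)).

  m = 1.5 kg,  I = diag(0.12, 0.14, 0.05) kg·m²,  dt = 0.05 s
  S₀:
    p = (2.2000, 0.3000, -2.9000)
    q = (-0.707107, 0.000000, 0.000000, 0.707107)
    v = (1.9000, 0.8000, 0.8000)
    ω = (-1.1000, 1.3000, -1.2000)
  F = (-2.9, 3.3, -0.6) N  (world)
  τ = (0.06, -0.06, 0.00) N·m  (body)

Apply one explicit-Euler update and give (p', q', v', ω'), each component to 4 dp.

ω×(Iω) gyroscopic = (0.1404, 0.0924, -0.0286)
(τ − ω×Iω)/I = (-0.6700, -1.0886, 0.5720)
ω + α·dt = (-1.1335, 1.2456, -1.1714)
q⊗(0,ω) = (0.8485284, -0.1414214, -1.6970568, 0.8485284)
q + ½dt·q⊗(0,ω), renormalized = (-0.6850, -0.0035, -0.0424, 0.7273)
new position p' = (2.2950, 0.3400, -2.8600)
v' = v + a·dt = (1.8033, 0.9100, 0.7800)

p' = (2.2950, 0.3400, -2.8600)
q' = (-0.6850, -0.0035, -0.0424, 0.7273)
v' = (1.8033, 0.9100, 0.7800)
ω' = (-1.1335, 1.2456, -1.1714)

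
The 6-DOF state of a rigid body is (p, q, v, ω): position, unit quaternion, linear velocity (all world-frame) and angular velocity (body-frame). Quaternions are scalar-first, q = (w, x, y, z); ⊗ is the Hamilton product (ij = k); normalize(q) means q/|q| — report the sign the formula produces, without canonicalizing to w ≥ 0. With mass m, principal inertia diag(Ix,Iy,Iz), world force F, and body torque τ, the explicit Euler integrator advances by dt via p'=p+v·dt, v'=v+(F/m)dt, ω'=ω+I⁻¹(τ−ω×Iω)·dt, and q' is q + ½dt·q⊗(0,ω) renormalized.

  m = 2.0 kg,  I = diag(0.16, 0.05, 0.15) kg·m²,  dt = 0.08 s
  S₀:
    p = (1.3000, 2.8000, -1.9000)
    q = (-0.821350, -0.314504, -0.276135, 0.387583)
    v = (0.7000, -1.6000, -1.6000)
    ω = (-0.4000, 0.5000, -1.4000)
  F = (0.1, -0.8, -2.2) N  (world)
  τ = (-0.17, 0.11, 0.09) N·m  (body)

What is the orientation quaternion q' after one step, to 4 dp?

q' = (-0.7976, -0.2931, -0.3158, 0.4221)

Hamilton product q⊗(0,ω) = (0.5548821, 0.5213375, -1.0060138, 0.8821840)
updated quaternion q' = (-0.7976, -0.2931, -0.3158, 0.4221)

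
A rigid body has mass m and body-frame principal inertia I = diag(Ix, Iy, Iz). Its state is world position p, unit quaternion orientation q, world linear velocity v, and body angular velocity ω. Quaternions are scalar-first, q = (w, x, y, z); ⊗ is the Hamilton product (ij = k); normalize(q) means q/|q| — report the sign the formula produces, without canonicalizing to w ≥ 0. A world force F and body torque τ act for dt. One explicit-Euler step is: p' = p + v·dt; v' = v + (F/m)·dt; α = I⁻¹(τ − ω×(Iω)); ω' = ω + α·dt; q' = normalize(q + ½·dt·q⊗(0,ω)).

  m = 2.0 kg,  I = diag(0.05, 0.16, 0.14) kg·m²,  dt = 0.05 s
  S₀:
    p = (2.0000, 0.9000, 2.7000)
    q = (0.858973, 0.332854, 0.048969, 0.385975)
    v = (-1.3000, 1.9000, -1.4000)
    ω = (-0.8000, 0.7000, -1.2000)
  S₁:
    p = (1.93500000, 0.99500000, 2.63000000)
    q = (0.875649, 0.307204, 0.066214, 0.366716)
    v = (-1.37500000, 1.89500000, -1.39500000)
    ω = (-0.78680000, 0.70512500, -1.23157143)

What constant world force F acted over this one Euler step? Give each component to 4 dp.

Δv = v₁−v₀ = (-0.07500000, -0.00500000, 0.00500000)
m·(v₁−v₀)/dt = (-3.0000, -0.2000, 0.2000)

F = (-3.0000, -0.2000, 0.2000)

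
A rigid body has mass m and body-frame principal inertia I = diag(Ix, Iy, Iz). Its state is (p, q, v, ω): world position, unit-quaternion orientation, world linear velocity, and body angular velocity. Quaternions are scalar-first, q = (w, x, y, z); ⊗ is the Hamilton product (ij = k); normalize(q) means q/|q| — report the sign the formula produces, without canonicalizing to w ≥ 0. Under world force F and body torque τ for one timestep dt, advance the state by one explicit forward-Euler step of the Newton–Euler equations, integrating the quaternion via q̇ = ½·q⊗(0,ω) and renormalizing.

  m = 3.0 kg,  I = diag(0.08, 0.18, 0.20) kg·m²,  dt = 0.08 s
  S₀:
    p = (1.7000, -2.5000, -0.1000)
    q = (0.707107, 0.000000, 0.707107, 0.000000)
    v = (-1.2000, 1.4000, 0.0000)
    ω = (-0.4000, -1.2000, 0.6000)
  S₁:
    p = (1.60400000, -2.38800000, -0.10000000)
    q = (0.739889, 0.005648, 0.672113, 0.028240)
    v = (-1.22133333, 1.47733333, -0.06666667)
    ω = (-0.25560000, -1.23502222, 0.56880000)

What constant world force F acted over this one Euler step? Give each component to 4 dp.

velocity change Δv = (-0.02133333, 0.07733333, -0.06666667)
m·(v₁−v₀)/dt = (-0.8000, 2.9000, -2.5000)

F = (-0.8000, 2.9000, -2.5000)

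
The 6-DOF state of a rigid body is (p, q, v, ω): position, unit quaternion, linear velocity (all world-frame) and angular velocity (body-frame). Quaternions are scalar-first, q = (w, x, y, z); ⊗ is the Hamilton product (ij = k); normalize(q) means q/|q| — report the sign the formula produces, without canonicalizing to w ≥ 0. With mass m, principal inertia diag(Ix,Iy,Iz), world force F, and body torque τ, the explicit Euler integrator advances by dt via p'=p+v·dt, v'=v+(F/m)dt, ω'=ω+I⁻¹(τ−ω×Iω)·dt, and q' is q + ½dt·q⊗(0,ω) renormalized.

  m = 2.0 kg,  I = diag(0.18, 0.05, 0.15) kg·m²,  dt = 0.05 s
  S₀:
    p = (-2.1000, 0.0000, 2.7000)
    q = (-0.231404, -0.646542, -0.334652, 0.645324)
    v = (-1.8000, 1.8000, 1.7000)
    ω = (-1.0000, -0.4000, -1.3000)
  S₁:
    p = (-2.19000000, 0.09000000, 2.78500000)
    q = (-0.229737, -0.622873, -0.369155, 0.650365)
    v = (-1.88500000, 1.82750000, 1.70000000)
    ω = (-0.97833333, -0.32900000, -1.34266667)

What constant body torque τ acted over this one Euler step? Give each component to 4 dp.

τ = (0.1300, 0.1100, -0.1800)

Δω = ω₁−ω₀ = (0.02166667, 0.07100000, -0.04266667)
applied torque τ = (0.1300, 0.1100, -0.1800)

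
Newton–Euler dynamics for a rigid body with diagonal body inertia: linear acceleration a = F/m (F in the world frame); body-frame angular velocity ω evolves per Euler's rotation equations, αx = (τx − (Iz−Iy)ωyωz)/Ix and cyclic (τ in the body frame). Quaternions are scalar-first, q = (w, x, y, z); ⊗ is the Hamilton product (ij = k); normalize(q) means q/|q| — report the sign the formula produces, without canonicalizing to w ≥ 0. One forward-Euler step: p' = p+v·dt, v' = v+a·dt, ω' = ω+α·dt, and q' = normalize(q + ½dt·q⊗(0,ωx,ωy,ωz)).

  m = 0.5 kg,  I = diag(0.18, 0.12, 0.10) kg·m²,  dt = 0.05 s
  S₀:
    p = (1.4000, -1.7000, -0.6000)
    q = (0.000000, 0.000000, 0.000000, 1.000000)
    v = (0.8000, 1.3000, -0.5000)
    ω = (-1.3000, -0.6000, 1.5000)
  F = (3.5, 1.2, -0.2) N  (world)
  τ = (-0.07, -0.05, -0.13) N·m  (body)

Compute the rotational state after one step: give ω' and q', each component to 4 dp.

ω' = (-1.3244, -0.5558, 1.4584)
q' = (-0.0374, 0.0150, -0.0325, 0.9987)

α = I⁻¹(τ − ω×Iω) = (-0.4889, 0.8833, -0.8320)
ω' = ω + α·dt = (-1.3244, -0.5558, 1.4584)
2q̇ = q⊗(0,ω) = (-1.5000000, 0.6000000, -1.3000000, 0.0000000)
q + ½dt·q⊗(0,ω), renormalized = (-0.0374, 0.0150, -0.0325, 0.9987)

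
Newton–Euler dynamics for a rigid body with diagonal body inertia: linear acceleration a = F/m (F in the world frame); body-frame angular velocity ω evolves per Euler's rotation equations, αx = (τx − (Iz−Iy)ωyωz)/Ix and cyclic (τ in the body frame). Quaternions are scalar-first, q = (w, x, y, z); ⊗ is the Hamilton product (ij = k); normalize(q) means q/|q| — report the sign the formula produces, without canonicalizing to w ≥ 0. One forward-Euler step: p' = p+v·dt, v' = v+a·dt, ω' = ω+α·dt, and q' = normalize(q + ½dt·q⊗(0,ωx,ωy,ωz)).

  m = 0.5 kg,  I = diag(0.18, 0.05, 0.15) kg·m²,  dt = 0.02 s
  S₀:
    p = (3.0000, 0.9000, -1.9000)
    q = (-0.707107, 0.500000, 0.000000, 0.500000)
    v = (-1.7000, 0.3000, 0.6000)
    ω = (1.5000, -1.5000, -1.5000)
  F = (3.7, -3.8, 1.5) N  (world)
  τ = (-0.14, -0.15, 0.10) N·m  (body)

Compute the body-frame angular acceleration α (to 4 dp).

α = (-2.0278, -1.6500, -1.2833)

ω×(Iω) gyroscopic = (0.2250, -0.0675, 0.2925)
(τ − ω×Iω)/I = (-2.0278, -1.6500, -1.2833)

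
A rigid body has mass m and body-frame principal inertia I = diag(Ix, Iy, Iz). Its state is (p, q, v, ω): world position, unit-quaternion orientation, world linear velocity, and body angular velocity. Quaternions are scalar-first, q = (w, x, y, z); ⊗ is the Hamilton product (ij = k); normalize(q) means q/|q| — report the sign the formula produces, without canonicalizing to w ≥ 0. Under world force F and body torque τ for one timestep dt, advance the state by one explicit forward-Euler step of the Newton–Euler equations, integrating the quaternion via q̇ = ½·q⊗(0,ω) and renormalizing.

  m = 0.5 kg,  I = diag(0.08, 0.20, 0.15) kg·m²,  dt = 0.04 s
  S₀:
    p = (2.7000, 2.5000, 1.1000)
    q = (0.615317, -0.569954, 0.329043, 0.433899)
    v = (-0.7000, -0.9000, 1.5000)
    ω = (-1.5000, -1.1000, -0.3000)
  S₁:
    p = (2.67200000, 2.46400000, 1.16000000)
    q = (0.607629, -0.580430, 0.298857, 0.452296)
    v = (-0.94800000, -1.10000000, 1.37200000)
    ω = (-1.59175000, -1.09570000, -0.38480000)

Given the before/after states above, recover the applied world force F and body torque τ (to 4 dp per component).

rate change Δω = (-0.09175000, 0.00430000, -0.08480000)
precession coupling = (-0.0165, -0.0315, 0.1980)
τ = I·(Δω/dt) + ω₀×(Iω₀) = (-0.2000, -0.0100, -0.1200)
v₁ − v₀ = (-0.24800000, -0.20000000, -0.12800000)
applied force F = (-3.1000, -2.5000, -1.6000)

F = (-3.1000, -2.5000, -1.6000)
τ = (-0.2000, -0.0100, -0.1200)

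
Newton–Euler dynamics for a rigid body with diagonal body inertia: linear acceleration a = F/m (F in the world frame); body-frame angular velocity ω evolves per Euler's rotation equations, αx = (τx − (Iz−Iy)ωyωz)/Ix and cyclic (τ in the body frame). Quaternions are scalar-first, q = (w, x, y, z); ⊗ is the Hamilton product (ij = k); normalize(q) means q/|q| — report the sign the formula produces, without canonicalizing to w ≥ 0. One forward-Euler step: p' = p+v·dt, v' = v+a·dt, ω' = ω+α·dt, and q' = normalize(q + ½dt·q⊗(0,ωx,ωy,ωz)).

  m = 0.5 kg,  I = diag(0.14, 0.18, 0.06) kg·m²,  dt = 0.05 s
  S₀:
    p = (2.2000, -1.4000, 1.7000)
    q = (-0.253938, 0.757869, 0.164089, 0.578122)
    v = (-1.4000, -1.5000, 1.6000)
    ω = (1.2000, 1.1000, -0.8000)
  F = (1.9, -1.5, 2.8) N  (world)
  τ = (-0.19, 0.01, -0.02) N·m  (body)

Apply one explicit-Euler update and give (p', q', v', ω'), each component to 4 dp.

a = F/m = (3.8000, -3.0000, 5.6000)
p' = p + v·dt = (2.1300, -1.4750, 1.7800)
v + (F/m)dt = (-1.2100, -1.6500, 1.8800)
gyro term ω×Iω = (0.1056, -0.0768, 0.0528)
angular accel α = (-2.1114, 0.4822, -1.2133)
ω' = ω + α·dt = (1.0944, 1.1241, -0.8607)
Hamilton product q⊗(0,ω) = (-0.6274431, -1.0719310, 1.0207098, 0.8398995)
q + ½dt·q⊗(0,ω), renormalized = (-0.2693, 0.7303, 0.1894, 0.5985)

p' = (2.1300, -1.4750, 1.7800)
q' = (-0.2693, 0.7303, 0.1894, 0.5985)
v' = (-1.2100, -1.6500, 1.8800)
ω' = (1.0944, 1.1241, -0.8607)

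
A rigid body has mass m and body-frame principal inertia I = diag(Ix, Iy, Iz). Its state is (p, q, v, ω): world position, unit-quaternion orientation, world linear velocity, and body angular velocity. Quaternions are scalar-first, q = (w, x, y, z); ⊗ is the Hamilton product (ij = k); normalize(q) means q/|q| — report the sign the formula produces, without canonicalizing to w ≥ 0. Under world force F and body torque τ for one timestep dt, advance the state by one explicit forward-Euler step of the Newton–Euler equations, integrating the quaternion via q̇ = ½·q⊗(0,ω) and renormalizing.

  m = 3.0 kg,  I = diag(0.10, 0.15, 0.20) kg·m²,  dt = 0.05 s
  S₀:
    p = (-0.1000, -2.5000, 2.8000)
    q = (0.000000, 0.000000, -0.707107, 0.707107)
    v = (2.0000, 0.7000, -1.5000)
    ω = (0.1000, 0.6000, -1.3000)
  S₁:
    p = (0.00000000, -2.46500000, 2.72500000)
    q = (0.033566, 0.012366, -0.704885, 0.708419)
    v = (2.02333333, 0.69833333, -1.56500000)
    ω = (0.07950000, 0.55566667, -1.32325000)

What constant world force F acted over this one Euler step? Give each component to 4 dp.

F = (1.4000, -0.1000, -3.9000)

velocity change Δv = (0.02333333, -0.00166667, -0.06500000)
m·(v₁−v₀)/dt = (1.4000, -0.1000, -3.9000)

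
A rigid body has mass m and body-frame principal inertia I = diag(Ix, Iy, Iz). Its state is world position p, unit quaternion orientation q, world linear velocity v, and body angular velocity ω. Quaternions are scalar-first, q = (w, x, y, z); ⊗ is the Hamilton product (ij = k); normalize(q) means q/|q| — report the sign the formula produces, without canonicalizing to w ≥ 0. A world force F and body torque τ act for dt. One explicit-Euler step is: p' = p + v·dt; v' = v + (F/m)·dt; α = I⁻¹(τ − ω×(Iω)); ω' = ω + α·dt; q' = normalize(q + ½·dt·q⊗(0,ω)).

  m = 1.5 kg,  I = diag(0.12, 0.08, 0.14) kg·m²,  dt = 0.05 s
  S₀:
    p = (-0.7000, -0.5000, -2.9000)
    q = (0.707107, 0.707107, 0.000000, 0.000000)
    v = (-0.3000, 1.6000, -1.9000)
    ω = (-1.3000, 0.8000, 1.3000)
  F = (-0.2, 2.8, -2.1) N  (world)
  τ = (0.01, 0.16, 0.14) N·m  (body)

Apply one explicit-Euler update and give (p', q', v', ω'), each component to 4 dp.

p' = (-0.7150, -0.4200, -2.9950)
q' = (0.7292, 0.6833, -0.0088, 0.0371)
v' = (-0.3067, 1.6933, -1.9700)
ω' = (-1.3218, 0.8789, 1.3351)

linear accel F/m = (-0.1333, 1.8667, -1.4000)
new position p' = (-0.7150, -0.4200, -2.9950)
new velocity v' = (-0.3067, 1.6933, -1.9700)
(τ − ω×Iω)/I = (-0.4367, 1.5775, 0.7029)
ω + α·dt = (-1.3218, 0.8789, 1.3351)
q⊗(0,ω) = (0.9192391, -0.9192391, -0.3535535, 1.4849247)
updated quaternion q' = (0.7292, 0.6833, -0.0088, 0.0371)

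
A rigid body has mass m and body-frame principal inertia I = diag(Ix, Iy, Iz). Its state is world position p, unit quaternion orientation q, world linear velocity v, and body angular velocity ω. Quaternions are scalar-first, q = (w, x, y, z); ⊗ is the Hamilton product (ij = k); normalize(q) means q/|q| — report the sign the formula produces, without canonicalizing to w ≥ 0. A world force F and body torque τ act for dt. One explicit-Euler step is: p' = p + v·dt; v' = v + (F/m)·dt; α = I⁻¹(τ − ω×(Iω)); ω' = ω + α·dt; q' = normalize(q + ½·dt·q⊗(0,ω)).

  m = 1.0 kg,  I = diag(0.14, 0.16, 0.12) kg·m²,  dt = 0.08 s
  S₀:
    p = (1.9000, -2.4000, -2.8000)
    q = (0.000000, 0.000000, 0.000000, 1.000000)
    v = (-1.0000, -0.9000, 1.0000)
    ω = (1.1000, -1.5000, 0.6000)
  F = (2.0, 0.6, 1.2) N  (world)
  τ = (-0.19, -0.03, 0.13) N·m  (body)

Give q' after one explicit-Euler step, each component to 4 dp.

2q̇ = q⊗(0,ω) = (-0.6000000, 1.5000000, 1.1000000, 0.0000000)
q' = normalize(q + ½dt·q⊗(0,ω)) = (-0.0239, 0.0598, 0.0439, 0.9970)

q' = (-0.0239, 0.0598, 0.0439, 0.9970)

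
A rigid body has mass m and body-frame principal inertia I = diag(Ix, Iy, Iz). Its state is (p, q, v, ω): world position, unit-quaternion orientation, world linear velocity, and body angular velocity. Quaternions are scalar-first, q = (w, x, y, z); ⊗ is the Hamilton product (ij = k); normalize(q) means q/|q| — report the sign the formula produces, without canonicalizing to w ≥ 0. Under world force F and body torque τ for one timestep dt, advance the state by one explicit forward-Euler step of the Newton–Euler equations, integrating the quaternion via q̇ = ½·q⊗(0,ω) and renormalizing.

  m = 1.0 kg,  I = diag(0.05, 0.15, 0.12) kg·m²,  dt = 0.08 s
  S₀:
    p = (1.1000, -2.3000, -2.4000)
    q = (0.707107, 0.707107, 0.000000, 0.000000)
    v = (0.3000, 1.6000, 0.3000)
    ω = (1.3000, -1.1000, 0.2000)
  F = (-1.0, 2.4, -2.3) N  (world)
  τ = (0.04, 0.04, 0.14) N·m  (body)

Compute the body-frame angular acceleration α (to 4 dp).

α = (0.6680, 0.3880, 2.3583)

ω×(Iω) gyroscopic = (0.0066, -0.0182, -0.1430)
angular accel α = (0.6680, 0.3880, 2.3583)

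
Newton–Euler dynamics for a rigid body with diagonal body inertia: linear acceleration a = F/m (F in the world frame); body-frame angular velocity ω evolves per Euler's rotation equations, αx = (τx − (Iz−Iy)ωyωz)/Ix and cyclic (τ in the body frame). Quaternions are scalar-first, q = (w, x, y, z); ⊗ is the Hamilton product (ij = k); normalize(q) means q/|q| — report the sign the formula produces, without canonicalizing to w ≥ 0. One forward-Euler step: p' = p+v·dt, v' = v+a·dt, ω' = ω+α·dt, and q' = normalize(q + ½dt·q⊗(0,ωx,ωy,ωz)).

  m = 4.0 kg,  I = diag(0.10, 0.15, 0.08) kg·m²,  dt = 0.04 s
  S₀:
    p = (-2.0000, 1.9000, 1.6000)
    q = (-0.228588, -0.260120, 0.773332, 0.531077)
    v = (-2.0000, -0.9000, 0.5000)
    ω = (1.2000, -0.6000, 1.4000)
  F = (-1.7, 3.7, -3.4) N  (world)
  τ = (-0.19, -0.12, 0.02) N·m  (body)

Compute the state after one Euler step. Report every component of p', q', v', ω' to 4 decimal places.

a = (-0.4250, 0.9250, -0.8500)
new position p' = (-2.0800, 1.8640, 1.6200)
new velocity v' = (-2.0170, -0.8630, 0.4660)
angular accel α = (-2.4880, -1.0240, 0.7000)
ω + α·dt = (1.1005, -0.6410, 1.4280)
Hamilton product q⊗(0,ω) = (0.0326354, 1.1270054, 1.1386132, -1.0919496)
q' = normalize(q + ½dt·q⊗(0,ω)) = (-0.2278, -0.2374, 0.7955, 0.5089)

p' = (-2.0800, 1.8640, 1.6200)
q' = (-0.2278, -0.2374, 0.7955, 0.5089)
v' = (-2.0170, -0.8630, 0.4660)
ω' = (1.1005, -0.6410, 1.4280)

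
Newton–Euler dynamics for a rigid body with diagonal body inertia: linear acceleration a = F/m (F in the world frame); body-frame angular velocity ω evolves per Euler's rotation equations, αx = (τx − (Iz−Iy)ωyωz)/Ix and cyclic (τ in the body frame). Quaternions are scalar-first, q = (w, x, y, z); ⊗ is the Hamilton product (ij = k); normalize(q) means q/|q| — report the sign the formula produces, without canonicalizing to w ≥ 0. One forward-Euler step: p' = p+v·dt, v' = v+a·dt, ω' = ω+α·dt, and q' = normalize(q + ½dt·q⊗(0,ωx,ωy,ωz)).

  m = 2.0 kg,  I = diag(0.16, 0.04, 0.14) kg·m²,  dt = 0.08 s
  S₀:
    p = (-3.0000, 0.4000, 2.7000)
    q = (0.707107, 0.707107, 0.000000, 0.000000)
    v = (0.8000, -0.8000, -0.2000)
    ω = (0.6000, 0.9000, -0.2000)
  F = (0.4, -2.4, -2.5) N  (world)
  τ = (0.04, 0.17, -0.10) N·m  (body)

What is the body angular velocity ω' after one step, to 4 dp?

ω' = (0.6290, 1.2448, -0.2201)

(τ − ω×Iω)/I = (0.3625, 4.3100, -0.2514)
ω' = ω + α·dt = (0.6290, 1.2448, -0.2201)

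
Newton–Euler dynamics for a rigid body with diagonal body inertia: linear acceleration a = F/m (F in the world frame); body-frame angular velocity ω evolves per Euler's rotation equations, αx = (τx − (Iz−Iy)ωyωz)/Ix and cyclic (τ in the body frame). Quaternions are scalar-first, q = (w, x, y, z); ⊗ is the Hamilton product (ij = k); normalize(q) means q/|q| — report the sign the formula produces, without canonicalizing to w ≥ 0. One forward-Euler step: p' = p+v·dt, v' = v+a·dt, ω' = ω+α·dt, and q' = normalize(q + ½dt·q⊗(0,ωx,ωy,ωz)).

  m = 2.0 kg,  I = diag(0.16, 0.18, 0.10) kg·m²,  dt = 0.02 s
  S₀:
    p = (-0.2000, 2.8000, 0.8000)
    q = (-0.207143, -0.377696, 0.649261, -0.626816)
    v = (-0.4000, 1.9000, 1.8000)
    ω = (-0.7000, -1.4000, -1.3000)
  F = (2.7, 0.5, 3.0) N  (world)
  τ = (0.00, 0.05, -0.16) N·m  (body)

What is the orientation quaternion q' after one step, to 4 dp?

q⊗(0,ω) = (-0.1702826, -1.5765816, 0.2377666, 1.2525430)
updated quaternion q' = (-0.2088, -0.3934, 0.6515, -0.6142)

q' = (-0.2088, -0.3934, 0.6515, -0.6142)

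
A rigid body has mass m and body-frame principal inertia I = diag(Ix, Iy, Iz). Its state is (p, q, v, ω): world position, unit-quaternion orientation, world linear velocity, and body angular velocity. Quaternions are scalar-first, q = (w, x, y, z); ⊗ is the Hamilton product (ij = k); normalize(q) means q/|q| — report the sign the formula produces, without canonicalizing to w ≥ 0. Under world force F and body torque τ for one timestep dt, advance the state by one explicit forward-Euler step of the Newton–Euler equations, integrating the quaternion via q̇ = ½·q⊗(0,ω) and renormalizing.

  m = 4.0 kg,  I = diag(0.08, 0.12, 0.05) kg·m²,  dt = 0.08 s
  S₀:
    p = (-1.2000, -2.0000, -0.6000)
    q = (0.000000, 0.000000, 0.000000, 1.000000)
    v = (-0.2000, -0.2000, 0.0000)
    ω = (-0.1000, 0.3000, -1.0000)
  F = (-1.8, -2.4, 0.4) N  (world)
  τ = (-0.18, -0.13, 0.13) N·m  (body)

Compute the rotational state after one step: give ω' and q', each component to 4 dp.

α = I⁻¹(τ − ω×Iω) = (-2.5125, -1.1083, 2.6240)
ω + α·dt = (-0.3010, 0.2113, -0.7901)
Hamilton product q⊗(0,ω) = (1.0000000, -0.3000000, -0.1000000, 0.0000000)
updated quaternion q' = (0.0400, -0.0120, -0.0040, 0.9991)

ω' = (-0.3010, 0.2113, -0.7901)
q' = (0.0400, -0.0120, -0.0040, 0.9991)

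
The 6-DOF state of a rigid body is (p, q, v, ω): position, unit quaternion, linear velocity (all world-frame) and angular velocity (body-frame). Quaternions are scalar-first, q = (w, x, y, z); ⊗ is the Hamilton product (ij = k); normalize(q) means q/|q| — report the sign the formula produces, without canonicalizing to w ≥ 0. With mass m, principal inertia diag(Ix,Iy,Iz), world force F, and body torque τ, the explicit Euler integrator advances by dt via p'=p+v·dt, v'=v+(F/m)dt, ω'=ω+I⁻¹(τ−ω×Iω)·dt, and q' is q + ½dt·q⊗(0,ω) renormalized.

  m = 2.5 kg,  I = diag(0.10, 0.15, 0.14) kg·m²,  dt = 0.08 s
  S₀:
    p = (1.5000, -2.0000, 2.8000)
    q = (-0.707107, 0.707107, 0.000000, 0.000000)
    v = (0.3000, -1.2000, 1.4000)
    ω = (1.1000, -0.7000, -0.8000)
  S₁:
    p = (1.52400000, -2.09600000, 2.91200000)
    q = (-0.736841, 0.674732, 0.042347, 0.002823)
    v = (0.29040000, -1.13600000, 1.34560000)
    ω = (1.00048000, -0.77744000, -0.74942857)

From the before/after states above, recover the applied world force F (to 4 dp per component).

v₁ − v₀ = (-0.00960000, 0.06400000, -0.05440000)
F = m·Δv/dt = (-0.3000, 2.0000, -1.7000)

F = (-0.3000, 2.0000, -1.7000)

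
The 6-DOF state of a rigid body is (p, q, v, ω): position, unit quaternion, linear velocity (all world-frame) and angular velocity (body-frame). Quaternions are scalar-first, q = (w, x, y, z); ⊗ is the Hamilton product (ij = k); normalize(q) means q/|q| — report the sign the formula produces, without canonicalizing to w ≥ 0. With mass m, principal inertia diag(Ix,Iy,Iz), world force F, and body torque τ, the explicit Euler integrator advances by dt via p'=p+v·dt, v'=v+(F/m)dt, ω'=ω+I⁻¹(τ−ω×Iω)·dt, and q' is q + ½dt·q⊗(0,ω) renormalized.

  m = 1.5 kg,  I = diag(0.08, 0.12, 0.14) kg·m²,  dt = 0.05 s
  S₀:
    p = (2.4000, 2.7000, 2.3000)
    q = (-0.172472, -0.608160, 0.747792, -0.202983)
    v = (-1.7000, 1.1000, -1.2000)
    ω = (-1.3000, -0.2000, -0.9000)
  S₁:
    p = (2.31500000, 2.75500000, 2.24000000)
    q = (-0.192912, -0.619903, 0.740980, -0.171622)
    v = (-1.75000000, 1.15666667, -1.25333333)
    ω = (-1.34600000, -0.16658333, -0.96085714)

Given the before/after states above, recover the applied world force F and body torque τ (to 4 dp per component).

ω₁ − ω₀ = (-0.04600000, 0.03341667, -0.06085714)
gyro term ω₀×Iω₀ = (0.0036, -0.0702, 0.0104)
I·α + gyro = (-0.0700, 0.0100, -0.1600)
Δv = v₁−v₀ = (-0.05000000, 0.05666667, -0.05333333)
m·(v₁−v₀)/dt = (-1.5000, 1.7000, -1.6000)

F = (-1.5000, 1.7000, -1.6000)
τ = (-0.0700, 0.0100, -0.1600)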